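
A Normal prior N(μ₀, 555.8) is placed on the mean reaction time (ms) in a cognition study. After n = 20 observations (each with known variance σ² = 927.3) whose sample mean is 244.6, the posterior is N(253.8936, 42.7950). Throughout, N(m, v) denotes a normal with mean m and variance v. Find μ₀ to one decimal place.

The posterior mean is a precision-weighted average: μ_n = (τ₀μ₀ + τ_data·x̄)/(τ₀+τ_data), with τ₀=1/σ₀² and τ_data=n/σ².
Here τ₀ = 1/555.8 = 0.001799 and τ_data = 20/927.3 = 0.021568, so τ_n = 0.023367.
Rearranging for μ₀: μ₀ = (μ_n·τ_n − τ_data·x̄)/τ₀ = (253.8936·0.023367 − 0.021568·244.6) / 0.001799 = 0.657199/0.001799 ≈ 365.3.

μ₀ = 365.3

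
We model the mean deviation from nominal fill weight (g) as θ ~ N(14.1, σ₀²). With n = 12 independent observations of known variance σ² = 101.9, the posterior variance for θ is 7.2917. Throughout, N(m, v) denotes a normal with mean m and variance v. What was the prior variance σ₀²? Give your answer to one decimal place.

σ₀² = 51.6

For the Normal–Normal model with known σ², precisions add: τ_n = τ₀ + n/σ².
So 1/σ₀² = 1/7.2917 − 12/101.9 = 0.137142 − 0.117763 = 0.019379.
Hence σ₀² = 1/0.019379 ≈ 51.6.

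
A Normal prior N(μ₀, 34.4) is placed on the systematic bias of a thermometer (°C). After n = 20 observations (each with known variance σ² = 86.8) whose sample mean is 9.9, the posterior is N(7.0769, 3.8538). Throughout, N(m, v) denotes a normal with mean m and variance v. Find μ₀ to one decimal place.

μ₀ = -15.3

The posterior mean is a precision-weighted average: μ_n = (τ₀μ₀ + τ_data·x̄)/(τ₀+τ_data), with τ₀=1/σ₀² and τ_data=n/σ².
Here τ₀ = 1/34.4 = 0.029070 and τ_data = 20/86.8 = 0.230415, so τ_n = 0.259485.
Rearranging for μ₀: μ₀ = (μ_n·τ_n − τ_data·x̄)/τ₀ = (7.0769·0.259485 − 0.230415·9.9) / 0.029070 = -0.444759/0.029070 ≈ -15.3.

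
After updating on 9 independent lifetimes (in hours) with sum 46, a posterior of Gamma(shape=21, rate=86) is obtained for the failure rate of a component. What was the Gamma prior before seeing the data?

Gamma–exponential conjugacy: posterior shape = α + n, posterior rate = β + Σtᵢ.
So α = 21 − 9 = 12 and β = 86 − 46 = 40.

Gamma(shape=12, rate=40)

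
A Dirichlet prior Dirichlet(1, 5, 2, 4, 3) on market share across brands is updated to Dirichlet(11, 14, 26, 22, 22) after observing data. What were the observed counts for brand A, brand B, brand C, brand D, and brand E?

For a Dirichlet(α) prior with multinomial counts c, the posterior is Dirichlet(α + c) componentwise.
Counts are posterior − prior componentwise: 11−1=10, 14−5=9, 26−2=24, 22−4=18, 22−3=19.

counts (10, 9, 24, 18, 19)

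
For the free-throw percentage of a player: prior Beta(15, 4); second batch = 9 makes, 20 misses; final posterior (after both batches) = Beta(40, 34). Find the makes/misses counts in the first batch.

Sequential conjugate updates are equivalent to a single update on the pooled data, so total successes = posterior α − prior α and total failures = posterior β − prior β.
Total across both batches: 40−15=25 makes, 34−4=30 misses.
Subtract the second batch: 25−9=16 makes and 30−20=10 misses.

16 makes and 10 misses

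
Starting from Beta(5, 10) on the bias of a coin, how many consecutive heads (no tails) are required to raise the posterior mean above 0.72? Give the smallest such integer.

After k heads and 0 tails the posterior is Beta(5+k, 10), with mean (5+k)/(5+10+k).
Set (5+k)/(15+k) > 0.72 and solve: k > (0.72·15 − 5)/(1 − 0.72) = 20.714.
The smallest integer exceeding 20.714 is 21, and checking k=21: (26)/(36) = 0.7222 > 0.72.

k = 21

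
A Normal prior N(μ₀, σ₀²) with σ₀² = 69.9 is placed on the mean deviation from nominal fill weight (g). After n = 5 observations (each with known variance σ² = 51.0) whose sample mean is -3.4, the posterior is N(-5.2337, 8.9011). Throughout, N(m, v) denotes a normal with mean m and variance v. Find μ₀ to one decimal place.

With known observation variance, the Normal–Normal posterior has precision τ_n = τ₀ + n/σ² and mean μ_n = (τ₀μ₀ + (n/σ²)x̄)/τ_n.
Here τ₀ = 1/69.9 = 0.014306 and τ_data = 5/51.0 = 0.098039, so τ_n = 0.112345.
Rearranging for μ₀: μ₀ = (μ_n·τ_n − τ_data·x̄)/τ₀ = (-5.2337·0.112345 − 0.098039·-3.4) / 0.014306 = -0.254647/0.014306 ≈ -17.8.

μ₀ = -17.8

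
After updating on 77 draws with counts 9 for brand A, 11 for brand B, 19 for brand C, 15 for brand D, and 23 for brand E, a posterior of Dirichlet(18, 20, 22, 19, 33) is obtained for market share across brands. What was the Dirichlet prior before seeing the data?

Dirichlet(9, 9, 3, 4, 10)

For a Dirichlet(α) prior with multinomial counts c, the posterior is Dirichlet(α + c) componentwise.
Subtract each count from the matching posterior parameter: 18−9=9, 20−11=9, 22−19=3, 19−15=4, 33−23=10.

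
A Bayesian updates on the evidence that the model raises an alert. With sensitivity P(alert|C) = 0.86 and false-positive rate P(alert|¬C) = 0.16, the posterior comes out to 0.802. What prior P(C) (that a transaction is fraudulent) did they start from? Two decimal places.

Bayes' rule in odds form gives O(C|E) = O(C)·[P(E|C)/P(E|¬C)], hence O(C) = O(C|E)/LR.
Posterior odds = 0.802/(1−0.802) = 4.0505. LR = 0.86/0.16 = 5.3750.
Prior odds = 4.0505/5.3750 = 0.7536, so P(C) = 0.7536/(1+0.7536) ≈ 0.43.

P(C) = 0.43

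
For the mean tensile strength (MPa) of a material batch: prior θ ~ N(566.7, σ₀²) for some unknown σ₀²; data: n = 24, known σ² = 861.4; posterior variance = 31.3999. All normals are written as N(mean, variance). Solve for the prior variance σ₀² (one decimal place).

Posterior precision equals prior precision plus data precision: 1/σ_n² = 1/σ₀² + n/σ².
So 1/σ₀² = 1/31.3999 − 24/861.4 = 0.031847 − 0.027862 = 0.003985.
Hence σ₀² = 1/0.003985 ≈ 250.9.

σ₀² = 250.9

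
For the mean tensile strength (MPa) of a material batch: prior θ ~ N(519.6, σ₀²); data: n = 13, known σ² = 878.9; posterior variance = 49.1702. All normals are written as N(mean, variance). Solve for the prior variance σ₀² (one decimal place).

Posterior precision equals prior precision plus data precision: 1/σ_n² = 1/σ₀² + n/σ².
So 1/σ₀² = 1/49.1702 − 13/878.9 = 0.020338 − 0.014791 = 0.005547.
Hence σ₀² = 1/0.005547 ≈ 180.3.

σ₀² = 180.3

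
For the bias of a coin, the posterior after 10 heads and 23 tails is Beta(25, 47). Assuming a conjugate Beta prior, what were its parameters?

A Beta(α, β) prior with s successes and f failures in binomial data gives a Beta(α+s, β+f) posterior.
Subtract the data counts: 25−10=15, 47−23=24.

Beta(15, 24)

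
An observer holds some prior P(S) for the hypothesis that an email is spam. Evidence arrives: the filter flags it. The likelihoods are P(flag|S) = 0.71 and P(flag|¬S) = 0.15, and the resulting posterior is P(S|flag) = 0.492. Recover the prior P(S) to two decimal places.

Bayes' rule in odds form gives O(S|E) = O(S)·[P(E|S)/P(E|¬S)], hence O(S) = O(S|E)/LR.
Posterior odds = 0.492/(1−0.492) = 0.9685. LR = 0.71/0.15 = 4.7333.
Prior odds = 0.9685/4.7333 = 0.2046, so P(S) = 0.2046/(1+0.2046) ≈ 0.17.

P(S) = 0.17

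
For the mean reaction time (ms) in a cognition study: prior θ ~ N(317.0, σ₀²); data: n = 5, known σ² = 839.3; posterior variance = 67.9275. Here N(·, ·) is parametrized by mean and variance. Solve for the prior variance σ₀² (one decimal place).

For the Normal–Normal model with known σ², precisions add: τ_n = τ₀ + n/σ².
So 1/σ₀² = 1/67.9275 − 5/839.3 = 0.014722 − 0.005957 = 0.008765.
Hence σ₀² = 1/0.008765 ≈ 114.1.

σ₀² = 114.1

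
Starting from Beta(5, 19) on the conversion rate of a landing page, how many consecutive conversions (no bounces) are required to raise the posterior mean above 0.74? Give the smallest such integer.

k = 50

After k conversions and 0 bounces the posterior is Beta(5+k, 19), with mean (5+k)/(5+19+k).
Set (5+k)/(24+k) > 0.74 and solve: k > (0.74·24 − 5)/(1 − 0.74) = 49.077.
The smallest integer exceeding 49.077 is 50.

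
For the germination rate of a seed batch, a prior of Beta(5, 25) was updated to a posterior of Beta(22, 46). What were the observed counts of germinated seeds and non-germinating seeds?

Under Beta–binomial conjugacy the posterior parameters are (a+s, b+f).
Match parameters: s=22−5=17, f=46−25=21.

17 germinated seeds and 21 non-germinating seeds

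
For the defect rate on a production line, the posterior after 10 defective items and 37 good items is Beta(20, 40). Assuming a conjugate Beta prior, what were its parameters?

Beta(10, 3)

Beta is conjugate to the binomial likelihood: posterior = Beta(a+s, b+f).
Subtract the data counts: 20−10=10, 40−37=3.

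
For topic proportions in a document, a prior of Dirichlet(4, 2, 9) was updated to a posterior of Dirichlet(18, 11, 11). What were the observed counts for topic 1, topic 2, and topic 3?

counts (14, 9, 2)

For a Dirichlet(α) prior with multinomial counts c, the posterior is Dirichlet(α + c) componentwise.
Counts are posterior − prior componentwise: 18−4=14, 11−2=9, 11−9=2.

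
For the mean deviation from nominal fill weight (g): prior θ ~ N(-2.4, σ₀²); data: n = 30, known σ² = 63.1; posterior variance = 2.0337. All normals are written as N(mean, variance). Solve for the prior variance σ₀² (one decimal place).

Posterior precision equals prior precision plus data precision: 1/σ_n² = 1/σ₀² + n/σ².
So 1/σ₀² = 1/2.0337 − 30/63.1 = 0.491715 − 0.475436 = 0.016279.
Hence σ₀² = 1/0.016279 ≈ 61.4.

σ₀² = 61.4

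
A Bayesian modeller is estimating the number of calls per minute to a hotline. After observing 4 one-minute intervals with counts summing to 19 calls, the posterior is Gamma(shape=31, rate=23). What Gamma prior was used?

Gamma(shape=12, rate=19)

A Gamma(α, β) prior (rate parametrization) on a Poisson rate with n observations summing to S gives posterior Gamma(α+S, β+n).
So α = 31 − 19 = 12 and β = 23 − 4 = 19.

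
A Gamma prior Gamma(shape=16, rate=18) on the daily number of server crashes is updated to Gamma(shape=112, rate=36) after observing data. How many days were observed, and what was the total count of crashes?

n = 18 days with total 96 crashes

A Gamma(α, β) prior (rate parametrization) on a Poisson rate with n observations summing to S gives posterior Gamma(α+S, β+n).
Matching: Σxᵢ = 112 − 16 = 96 and n = 36 − 18 = 18.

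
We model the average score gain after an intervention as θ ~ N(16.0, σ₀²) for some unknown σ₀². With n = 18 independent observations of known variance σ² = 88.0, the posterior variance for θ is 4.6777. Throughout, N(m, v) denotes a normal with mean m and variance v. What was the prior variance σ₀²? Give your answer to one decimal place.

σ₀² = 108.3

Posterior precision equals prior precision plus data precision: 1/σ_n² = 1/σ₀² + n/σ².
So 1/σ₀² = 1/4.6777 − 18/88.0 = 0.213780 − 0.204545 = 0.009235.
Hence σ₀² = 1/0.009235 ≈ 108.3.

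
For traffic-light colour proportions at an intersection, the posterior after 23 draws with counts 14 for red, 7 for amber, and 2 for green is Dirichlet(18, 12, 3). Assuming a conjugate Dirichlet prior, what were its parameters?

For a Dirichlet(α) prior with multinomial counts c, the posterior is Dirichlet(α + c) componentwise.
Subtract each count from the matching posterior parameter: 18−14=4, 12−7=5, 3−2=1.

Dirichlet(4, 5, 1)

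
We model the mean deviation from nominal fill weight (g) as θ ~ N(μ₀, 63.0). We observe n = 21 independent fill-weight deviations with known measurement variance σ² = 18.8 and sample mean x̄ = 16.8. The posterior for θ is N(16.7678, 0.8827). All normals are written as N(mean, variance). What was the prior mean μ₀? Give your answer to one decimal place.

The posterior mean is a precision-weighted average: μ_n = (τ₀μ₀ + τ_data·x̄)/(τ₀+τ_data), with τ₀=1/σ₀² and τ_data=n/σ².
Here τ₀ = 1/63.0 = 0.015873 and τ_data = 21/18.8 = 1.117021, so τ_n = 1.132894.
Rearranging for μ₀: μ₀ = (μ_n·τ_n − τ_data·x̄)/τ₀ = (16.7678·1.132894 − 1.117021·16.8) / 0.015873 = 0.230187/0.015873 ≈ 14.5.

μ₀ = 14.5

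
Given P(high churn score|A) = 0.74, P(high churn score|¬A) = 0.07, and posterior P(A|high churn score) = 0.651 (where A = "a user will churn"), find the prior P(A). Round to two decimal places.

P(A) = 0.15

In odds form, posterior odds = prior odds × likelihood ratio, so prior odds = posterior odds ÷ LR.
Posterior odds = 0.651/(1−0.651) = 1.8653. LR = 0.74/0.07 = 10.5714.
Prior odds = 1.8653/10.5714 = 0.1764, so P(A) = 0.1764/(1+0.1764) ≈ 0.15.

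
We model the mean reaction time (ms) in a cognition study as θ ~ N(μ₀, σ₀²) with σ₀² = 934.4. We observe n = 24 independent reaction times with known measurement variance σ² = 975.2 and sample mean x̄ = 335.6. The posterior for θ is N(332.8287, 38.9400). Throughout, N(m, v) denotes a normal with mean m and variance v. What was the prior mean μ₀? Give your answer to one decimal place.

With known observation variance, the Normal–Normal posterior has precision τ_n = τ₀ + n/σ² and mean μ_n = (τ₀μ₀ + (n/σ²)x̄)/τ_n.
Here τ₀ = 1/934.4 = 0.001070 and τ_data = 24/975.2 = 0.024610, so τ_n = 0.025680.
Rearranging for μ₀: μ₀ = (μ_n·τ_n − τ_data·x̄)/τ₀ = (332.8287·0.025680 − 0.024610·335.6) / 0.001070 = 0.287925/0.001070 ≈ 269.1.

μ₀ = 269.1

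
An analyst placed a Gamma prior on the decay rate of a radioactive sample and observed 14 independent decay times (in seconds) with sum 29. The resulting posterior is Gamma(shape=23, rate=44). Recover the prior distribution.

For an exponential likelihood with a Gamma(α, β) prior on the rate, n observations with total T give posterior Gamma(α+n, β+T).
So α = 23 − 14 = 9 and β = 44 − 29 = 15.

Gamma(shape=9, rate=15)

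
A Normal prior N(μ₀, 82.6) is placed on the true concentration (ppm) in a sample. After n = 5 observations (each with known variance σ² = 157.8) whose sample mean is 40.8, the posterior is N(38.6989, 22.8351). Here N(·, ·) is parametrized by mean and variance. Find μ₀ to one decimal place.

μ₀ = 33.2

The posterior mean is a precision-weighted average: μ_n = (τ₀μ₀ + τ_data·x̄)/(τ₀+τ_data), with τ₀=1/σ₀² and τ_data=n/σ².
Here τ₀ = 1/82.6 = 0.012107 and τ_data = 5/157.8 = 0.031686, so τ_n = 0.043793.
Rearranging for μ₀: μ₀ = (μ_n·τ_n − τ_data·x̄)/τ₀ = (38.6989·0.043793 − 0.031686·40.8) / 0.012107 = 0.401952/0.012107 ≈ 33.2.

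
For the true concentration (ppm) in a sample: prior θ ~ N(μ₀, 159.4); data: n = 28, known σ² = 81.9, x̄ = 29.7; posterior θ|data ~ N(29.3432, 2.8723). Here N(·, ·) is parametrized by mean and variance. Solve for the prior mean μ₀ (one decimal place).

With known observation variance, the Normal–Normal posterior has precision τ_n = τ₀ + n/σ² and mean μ_n = (τ₀μ₀ + (n/σ²)x̄)/τ_n.
Here τ₀ = 1/159.4 = 0.006274 and τ_data = 28/81.9 = 0.341880, so τ_n = 0.348154.
Rearranging for μ₀: μ₀ = (μ_n·τ_n − τ_data·x̄)/τ₀ = (29.3432·0.348154 − 0.341880·29.7) / 0.006274 = 0.062116/0.006274 ≈ 9.9.

μ₀ = 9.9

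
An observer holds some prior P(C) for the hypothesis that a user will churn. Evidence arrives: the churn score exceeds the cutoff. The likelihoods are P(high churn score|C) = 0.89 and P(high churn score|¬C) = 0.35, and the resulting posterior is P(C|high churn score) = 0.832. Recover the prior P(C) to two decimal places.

Bayes' rule in odds form gives O(C|E) = O(C)·[P(E|C)/P(E|¬C)], hence O(C) = O(C|E)/LR.
Posterior odds = 0.832/(1−0.832) = 4.9524. LR = 0.89/0.35 = 2.5429.
Prior odds = 4.9524/2.5429 = 1.9475, so P(C) = 1.9475/(1+1.9475) ≈ 0.66.

P(C) = 0.66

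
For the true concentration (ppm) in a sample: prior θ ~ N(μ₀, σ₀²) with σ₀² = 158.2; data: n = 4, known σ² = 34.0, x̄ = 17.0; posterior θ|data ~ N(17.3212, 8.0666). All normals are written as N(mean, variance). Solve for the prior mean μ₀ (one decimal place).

μ₀ = 23.3

With known observation variance, the Normal–Normal posterior has precision τ_n = τ₀ + n/σ² and mean μ_n = (τ₀μ₀ + (n/σ²)x̄)/τ_n.
Here τ₀ = 1/158.2 = 0.006321 and τ_data = 4/34.0 = 0.117647, so τ_n = 0.123968.
Rearranging for μ₀: μ₀ = (μ_n·τ_n − τ_data·x̄)/τ₀ = (17.3212·0.123968 − 0.117647·17.0) / 0.006321 = 0.147276/0.006321 ≈ 23.3.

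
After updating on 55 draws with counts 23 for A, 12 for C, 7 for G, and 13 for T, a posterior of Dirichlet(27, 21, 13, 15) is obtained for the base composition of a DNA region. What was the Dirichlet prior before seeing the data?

Dirichlet(4, 9, 6, 2)

For a Dirichlet(α) prior with multinomial counts c, the posterior is Dirichlet(α + c) componentwise.
Subtract each count from the matching posterior parameter: 27−23=4, 21−12=9, 13−7=6, 15−13=2.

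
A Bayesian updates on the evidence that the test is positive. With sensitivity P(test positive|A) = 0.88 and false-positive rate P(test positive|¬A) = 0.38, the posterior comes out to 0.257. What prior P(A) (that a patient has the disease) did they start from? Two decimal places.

Bayes' rule in odds form gives O(A|E) = O(A)·[P(E|A)/P(E|¬A)], hence O(A) = O(A|E)/LR.
Posterior odds = 0.257/(1−0.257) = 0.3459. LR = 0.88/0.38 = 2.3158.
Prior odds = 0.3459/2.3158 = 0.1494, so P(A) = 0.1494/(1+0.1494) ≈ 0.13.

P(A) = 0.13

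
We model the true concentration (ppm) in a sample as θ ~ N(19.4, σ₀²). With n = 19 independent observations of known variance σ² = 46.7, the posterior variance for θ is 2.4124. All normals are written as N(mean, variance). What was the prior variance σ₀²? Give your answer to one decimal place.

Posterior precision equals prior precision plus data precision: 1/σ_n² = 1/σ₀² + n/σ².
So 1/σ₀² = 1/2.4124 − 19/46.7 = 0.414525 − 0.406852 = 0.007673.
Hence σ₀² = 1/0.007673 ≈ 130.3.

σ₀² = 130.3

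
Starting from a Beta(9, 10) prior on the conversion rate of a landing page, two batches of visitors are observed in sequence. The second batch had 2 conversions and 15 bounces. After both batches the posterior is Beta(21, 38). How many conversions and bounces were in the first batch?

Sequential conjugate updates are equivalent to a single update on the pooled data, so total successes = posterior α − prior α and total failures = posterior β − prior β.
Total across both batches: 21−9=12 conversions, 38−10=28 bounces.
Subtract the second batch: 12−2=10 conversions and 28−15=13 bounces.

10 conversions and 13 bounces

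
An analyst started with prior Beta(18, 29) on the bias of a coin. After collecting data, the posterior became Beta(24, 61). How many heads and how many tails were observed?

6 heads and 32 tails

Under Beta–binomial conjugacy the posterior parameters are (α+s, β+f).
Match parameters: s=24−18=6, f=61−29=32.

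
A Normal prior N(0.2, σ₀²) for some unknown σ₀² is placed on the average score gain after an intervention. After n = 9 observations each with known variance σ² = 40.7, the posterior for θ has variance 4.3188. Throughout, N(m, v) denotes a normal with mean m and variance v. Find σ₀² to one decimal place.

σ₀² = 96.0

Posterior precision equals prior precision plus data precision: 1/σ_n² = 1/σ₀² + n/σ².
So 1/σ₀² = 1/4.3188 − 9/40.7 = 0.231546 − 0.221130 = 0.010416.
Hence σ₀² = 1/0.010416 ≈ 96.0.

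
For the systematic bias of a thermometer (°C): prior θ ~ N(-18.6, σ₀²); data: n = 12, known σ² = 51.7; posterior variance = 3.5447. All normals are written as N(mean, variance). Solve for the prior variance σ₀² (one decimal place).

σ₀² = 20.0

Posterior precision equals prior precision plus data precision: 1/σ_n² = 1/σ₀² + n/σ².
So 1/σ₀² = 1/3.5447 − 12/51.7 = 0.282111 − 0.232108 = 0.050003.
Hence σ₀² = 1/0.050003 ≈ 20.0.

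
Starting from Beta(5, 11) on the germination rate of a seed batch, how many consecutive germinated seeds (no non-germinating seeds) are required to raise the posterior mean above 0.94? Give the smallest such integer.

After k germinated seeds and 0 non-germinating seeds the posterior is Beta(5+k, 11), with mean (5+k)/(5+11+k).
Set (5+k)/(16+k) > 0.94 and solve: k > (0.94·16 − 5)/(1 − 0.94) = 167.333.
The smallest integer exceeding 167.333 is 168.

k = 168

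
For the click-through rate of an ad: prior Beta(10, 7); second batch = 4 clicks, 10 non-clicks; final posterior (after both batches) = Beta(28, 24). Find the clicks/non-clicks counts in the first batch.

Sequential conjugate updates are equivalent to a single update on the pooled data, so total successes = posterior α − prior α and total failures = posterior β − prior β.
Total across both batches: 28−10=18 clicks, 24−7=17 non-clicks.
Subtract the second batch: 18−4=14 clicks and 17−10=7 non-clicks.

14 clicks and 7 non-clicks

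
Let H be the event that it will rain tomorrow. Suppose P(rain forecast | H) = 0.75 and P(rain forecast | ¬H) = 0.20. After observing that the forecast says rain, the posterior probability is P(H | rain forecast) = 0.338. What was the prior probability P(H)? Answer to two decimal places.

P(H) = 0.12

Bayes' rule in odds form gives O(H|E) = O(H)·[P(E|H)/P(E|¬H)], hence O(H) = O(H|E)/LR.
Posterior odds = 0.338/(1−0.338) = 0.5106. LR = 0.75/0.20 = 3.7500.
Prior odds = 0.5106/3.7500 = 0.1362, so P(H) = 0.1362/(1+0.1362) ≈ 0.12.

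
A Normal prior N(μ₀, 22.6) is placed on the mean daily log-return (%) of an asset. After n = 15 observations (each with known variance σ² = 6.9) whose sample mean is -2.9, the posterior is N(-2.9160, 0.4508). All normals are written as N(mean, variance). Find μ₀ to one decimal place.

The posterior mean is a precision-weighted average: μ_n = (τ₀μ₀ + τ_data·x̄)/(τ₀+τ_data), with τ₀=1/σ₀² and τ_data=n/σ².
Here τ₀ = 1/22.6 = 0.044248 and τ_data = 15/6.9 = 2.173913, so τ_n = 2.218161.
Rearranging for μ₀: μ₀ = (μ_n·τ_n − τ_data·x̄)/τ₀ = (-2.9160·2.218161 − 2.173913·-2.9) / 0.044248 = -0.163810/0.044248 ≈ -3.7.

μ₀ = -3.7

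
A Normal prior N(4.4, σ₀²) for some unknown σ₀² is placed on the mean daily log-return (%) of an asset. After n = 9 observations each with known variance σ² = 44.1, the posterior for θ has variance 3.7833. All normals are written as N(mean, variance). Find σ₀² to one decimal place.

σ₀² = 16.6

For the Normal–Normal model with known σ², precisions add: τ_n = τ₀ + n/σ².
So 1/σ₀² = 1/3.7833 − 9/44.1 = 0.264320 − 0.204082 = 0.060238.
Hence σ₀² = 1/0.060238 ≈ 16.6.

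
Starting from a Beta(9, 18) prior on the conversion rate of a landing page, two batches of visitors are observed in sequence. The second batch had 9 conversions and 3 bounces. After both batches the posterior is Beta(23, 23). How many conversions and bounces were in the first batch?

Because Beta–binomial updating is additive in the counts, the combined data contributed (α_post−α_prior, β_post−β_prior) successes and failures.
Total across both batches: 23−9=14 conversions, 23−18=5 bounces.
Subtract the second batch: 14−9=5 conversions and 5−3=2 bounces.

5 conversions and 2 bounces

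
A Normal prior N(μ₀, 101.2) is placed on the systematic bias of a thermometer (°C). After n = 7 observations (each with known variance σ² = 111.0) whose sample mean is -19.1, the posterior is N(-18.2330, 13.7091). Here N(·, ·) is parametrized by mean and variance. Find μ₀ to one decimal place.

With known observation variance, the Normal–Normal posterior has precision τ_n = τ₀ + n/σ² and mean μ_n = (τ₀μ₀ + (n/σ²)x̄)/τ_n.
Here τ₀ = 1/101.2 = 0.009881 and τ_data = 7/111.0 = 0.063063, so τ_n = 0.072944.
Rearranging for μ₀: μ₀ = (μ_n·τ_n − τ_data·x̄)/τ₀ = (-18.2330·0.072944 − 0.063063·-19.1) / 0.009881 = -0.125485/0.009881 ≈ -12.7.

μ₀ = -12.7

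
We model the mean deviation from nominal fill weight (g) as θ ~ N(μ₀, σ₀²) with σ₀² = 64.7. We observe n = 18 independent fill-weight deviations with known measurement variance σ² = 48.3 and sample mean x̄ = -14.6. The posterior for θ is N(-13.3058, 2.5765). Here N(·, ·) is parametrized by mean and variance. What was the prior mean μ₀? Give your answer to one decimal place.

μ₀ = 17.9

The posterior mean is a precision-weighted average: μ_n = (τ₀μ₀ + τ_data·x̄)/(τ₀+τ_data), with τ₀=1/σ₀² and τ_data=n/σ².
Here τ₀ = 1/64.7 = 0.015456 and τ_data = 18/48.3 = 0.372671, so τ_n = 0.388127.
Rearranging for μ₀: μ₀ = (μ_n·τ_n − τ_data·x̄)/τ₀ = (-13.3058·0.388127 − 0.372671·-14.6) / 0.015456 = 0.276656/0.015456 ≈ 17.9.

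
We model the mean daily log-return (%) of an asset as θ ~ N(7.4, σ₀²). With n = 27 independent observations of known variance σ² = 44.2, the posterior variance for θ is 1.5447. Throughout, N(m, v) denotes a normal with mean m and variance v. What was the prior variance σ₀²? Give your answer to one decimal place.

σ₀² = 27.4

Posterior precision equals prior precision plus data precision: 1/σ_n² = 1/σ₀² + n/σ².
So 1/σ₀² = 1/1.5447 − 27/44.2 = 0.647375 − 0.610860 = 0.036515.
Hence σ₀² = 1/0.036515 ≈ 27.4.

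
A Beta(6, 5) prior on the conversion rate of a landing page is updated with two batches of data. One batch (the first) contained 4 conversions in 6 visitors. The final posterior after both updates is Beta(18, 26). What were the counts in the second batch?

8 conversions and 19 bounces

Because Beta–binomial updating is additive in the counts, the combined data contributed (α_post−α_prior, β_post−β_prior) successes and failures.
Total across both batches: 18−6=12 conversions, 26−5=21 bounces.
Subtract the first batch: 12−4=8 conversions and 21−2=19 bounces.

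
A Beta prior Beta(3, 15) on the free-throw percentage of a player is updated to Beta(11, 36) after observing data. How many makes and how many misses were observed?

A Beta(α, β) prior with s successes and f failures in binomial data gives a Beta(α+s, β+f) posterior.
Match parameters: s=11−3=8, f=36−15=21.

8 makes and 21 misses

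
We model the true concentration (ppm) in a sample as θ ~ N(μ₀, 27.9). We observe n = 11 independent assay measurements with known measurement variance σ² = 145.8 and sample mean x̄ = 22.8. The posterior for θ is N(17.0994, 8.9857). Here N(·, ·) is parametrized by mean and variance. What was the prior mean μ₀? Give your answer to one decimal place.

μ₀ = 5.1

The posterior mean is a precision-weighted average: μ_n = (τ₀μ₀ + τ_data·x̄)/(τ₀+τ_data), with τ₀=1/σ₀² and τ_data=n/σ².
Here τ₀ = 1/27.9 = 0.035842 and τ_data = 11/145.8 = 0.075446, so τ_n = 0.111288.
Rearranging for μ₀: μ₀ = (μ_n·τ_n − τ_data·x̄)/τ₀ = (17.0994·0.111288 − 0.075446·22.8) / 0.035842 = 0.182789/0.035842 ≈ 5.1.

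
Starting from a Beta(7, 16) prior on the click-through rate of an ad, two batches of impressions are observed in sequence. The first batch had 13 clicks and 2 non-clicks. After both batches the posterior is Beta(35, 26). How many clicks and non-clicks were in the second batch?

Sequential conjugate updates are equivalent to a single update on the pooled data, so total successes = posterior α − prior α and total failures = posterior β − prior β.
Total across both batches: 35−7=28 clicks, 26−16=10 non-clicks.
Subtract the first batch: 28−13=15 clicks and 10−2=8 non-clicks.

15 clicks and 8 non-clicks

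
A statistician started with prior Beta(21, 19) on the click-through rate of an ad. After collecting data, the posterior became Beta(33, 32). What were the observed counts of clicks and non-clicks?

12 clicks and 13 non-clicks

A Beta(a, b) prior with s successes and f failures in binomial data gives a Beta(a+s, b+f) posterior.
So s = 33 − 21 = 12 and f = 32 − 19 = 13.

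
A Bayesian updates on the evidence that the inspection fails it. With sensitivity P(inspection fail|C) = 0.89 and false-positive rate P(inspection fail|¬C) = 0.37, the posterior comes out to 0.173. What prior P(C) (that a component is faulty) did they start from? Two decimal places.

In odds form, posterior odds = prior odds × likelihood ratio, so prior odds = posterior odds ÷ LR.
Posterior odds = 0.173/(1−0.173) = 0.2092. LR = 0.89/0.37 = 2.4054.
Prior odds = 0.2092/2.4054 = 0.0870, so P(C) = 0.0870/(1+0.0870) ≈ 0.08.

P(C) = 0.08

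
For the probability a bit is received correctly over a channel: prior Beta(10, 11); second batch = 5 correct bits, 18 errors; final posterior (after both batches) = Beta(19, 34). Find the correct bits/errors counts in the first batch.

4 correct bits and 5 errors

Because Beta–binomial updating is additive in the counts, the combined data contributed (α_post−α_prior, β_post−β_prior) successes and failures.
Total across both batches: 19−10=9 correct bits, 34−11=23 errors.
Subtract the second batch: 9−5=4 correct bits and 23−18=5 errors.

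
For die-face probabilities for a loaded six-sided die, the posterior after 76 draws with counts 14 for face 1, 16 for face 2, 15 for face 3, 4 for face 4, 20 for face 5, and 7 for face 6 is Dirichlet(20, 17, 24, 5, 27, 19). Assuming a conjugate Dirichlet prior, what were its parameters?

For a Dirichlet(α) prior with multinomial counts c, the posterior is Dirichlet(α + c) componentwise.
Subtract each count from the matching posterior parameter: 20−14=6, 17−16=1, 24−15=9, 5−4=1, 27−20=7, 19−7=12.

Dirichlet(6, 1, 9, 1, 7, 12)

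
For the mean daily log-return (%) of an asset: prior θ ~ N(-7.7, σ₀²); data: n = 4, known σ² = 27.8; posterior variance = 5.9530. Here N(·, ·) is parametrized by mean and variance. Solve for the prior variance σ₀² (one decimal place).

Posterior precision equals prior precision plus data precision: 1/σ_n² = 1/σ₀² + n/σ².
So 1/σ₀² = 1/5.9530 − 4/27.8 = 0.167983 − 0.143885 = 0.024098.
Hence σ₀² = 1/0.024098 ≈ 41.5.

σ₀² = 41.5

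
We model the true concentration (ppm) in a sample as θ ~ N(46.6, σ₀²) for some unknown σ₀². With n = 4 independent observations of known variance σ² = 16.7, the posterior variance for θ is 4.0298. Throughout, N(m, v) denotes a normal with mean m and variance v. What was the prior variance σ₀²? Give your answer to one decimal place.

For the Normal–Normal model with known σ², precisions add: τ_n = τ₀ + n/σ².
So 1/σ₀² = 1/4.0298 − 4/16.7 = 0.248151 − 0.239521 = 0.008630.
Hence σ₀² = 1/0.008630 ≈ 115.9.

σ₀² = 115.9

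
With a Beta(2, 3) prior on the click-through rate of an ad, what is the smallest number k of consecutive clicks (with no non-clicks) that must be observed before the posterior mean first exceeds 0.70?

After k clicks and 0 non-clicks the posterior is Beta(2+k, 3), with mean (2+k)/(2+3+k).
Set (2+k)/(5+k) > 0.70 and solve: k > (0.70·5 − 2)/(1 − 0.70) = 5.000.
The smallest integer exceeding 5.000 is 6.

k = 6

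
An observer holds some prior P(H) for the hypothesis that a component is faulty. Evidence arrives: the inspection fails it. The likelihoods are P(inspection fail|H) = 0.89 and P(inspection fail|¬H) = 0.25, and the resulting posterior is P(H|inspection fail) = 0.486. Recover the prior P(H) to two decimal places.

In odds form, posterior odds = prior odds × likelihood ratio, so prior odds = posterior odds ÷ LR.
Posterior odds = 0.486/(1−0.486) = 0.9455. LR = 0.89/0.25 = 3.5600.
Prior odds = 0.9455/3.5600 = 0.2656, so P(H) = 0.2656/(1+0.2656) ≈ 0.21.

P(H) = 0.21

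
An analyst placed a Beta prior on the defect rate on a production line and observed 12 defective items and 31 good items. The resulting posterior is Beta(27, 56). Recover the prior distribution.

Beta(15, 25)

Under Beta–binomial conjugacy the posterior parameters are (a+s, b+f).
Subtract the data counts: 27−12=15, 56−31=25.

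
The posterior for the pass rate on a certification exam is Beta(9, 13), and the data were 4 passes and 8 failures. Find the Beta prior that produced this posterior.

Beta is conjugate to the binomial likelihood: posterior = Beta(α+s, β+f).
Subtract the data counts: 9−4=5, 13−8=5.

Beta(5, 5)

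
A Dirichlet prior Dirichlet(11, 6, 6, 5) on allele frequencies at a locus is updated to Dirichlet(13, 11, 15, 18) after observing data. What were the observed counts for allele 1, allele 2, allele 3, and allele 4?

counts (2, 5, 9, 13)

For a Dirichlet(α) prior with multinomial counts c, the posterior is Dirichlet(α + c) componentwise.
Counts are posterior − prior componentwise: 13−11=2, 11−6=5, 15−6=9, 18−5=13.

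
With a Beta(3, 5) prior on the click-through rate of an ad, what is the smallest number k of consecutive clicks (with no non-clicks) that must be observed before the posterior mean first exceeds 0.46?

After k clicks and 0 non-clicks the posterior is Beta(3+k, 5), with mean (3+k)/(3+5+k).
Set (3+k)/(8+k) > 0.46 and solve: k > (0.46·8 − 3)/(1 − 0.46) = 1.259.
The smallest integer exceeding 1.259 is 2, and checking k=2: (5)/(10) = 0.5000 > 0.46.

k = 2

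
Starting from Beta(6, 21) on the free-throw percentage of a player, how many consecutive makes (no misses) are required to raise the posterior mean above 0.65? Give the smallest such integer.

k = 34

After k makes and 0 misses the posterior is Beta(6+k, 21), with mean (6+k)/(6+21+k).
Set (6+k)/(27+k) > 0.65 and solve: k > (0.65·27 − 6)/(1 − 0.65) = 33.000.
The smallest integer exceeding 33.000 is 34, and checking k=34: (40)/(61) = 0.6557 > 0.65.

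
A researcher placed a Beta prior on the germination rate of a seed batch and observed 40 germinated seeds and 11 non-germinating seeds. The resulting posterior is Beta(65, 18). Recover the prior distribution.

Under Beta–binomial conjugacy the posterior parameters are (a+s, b+f).
So a = 65 − 40 = 25 and b = 18 − 11 = 7.

Beta(25, 7)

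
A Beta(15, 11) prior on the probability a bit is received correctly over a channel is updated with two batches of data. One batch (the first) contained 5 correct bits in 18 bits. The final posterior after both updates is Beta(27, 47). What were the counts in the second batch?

7 correct bits and 23 errors

Because Beta–binomial updating is additive in the counts, the combined data contributed (α_post−α_prior, β_post−β_prior) successes and failures.
Total across both batches: 27−15=12 correct bits, 47−11=36 errors.
Subtract the first batch: 12−5=7 correct bits and 36−13=23 errors.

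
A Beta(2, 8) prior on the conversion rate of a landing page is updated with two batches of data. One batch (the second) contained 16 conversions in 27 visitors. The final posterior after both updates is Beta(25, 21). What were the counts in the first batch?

Sequential conjugate updates are equivalent to a single update on the pooled data, so total successes = posterior α − prior α and total failures = posterior β − prior β.
Total across both batches: 25−2=23 conversions, 21−8=13 bounces.
Subtract the second batch: 23−16=7 conversions and 13−11=2 bounces.

7 conversions and 2 bounces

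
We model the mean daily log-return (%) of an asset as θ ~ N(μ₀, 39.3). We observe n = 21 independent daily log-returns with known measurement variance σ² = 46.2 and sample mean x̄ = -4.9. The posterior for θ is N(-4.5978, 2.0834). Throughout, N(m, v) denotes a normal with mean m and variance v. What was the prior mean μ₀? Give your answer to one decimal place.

The posterior mean is a precision-weighted average: μ_n = (τ₀μ₀ + τ_data·x̄)/(τ₀+τ_data), with τ₀=1/σ₀² and τ_data=n/σ².
Here τ₀ = 1/39.3 = 0.025445 and τ_data = 21/46.2 = 0.454545, so τ_n = 0.479990.
Rearranging for μ₀: μ₀ = (μ_n·τ_n − τ_data·x̄)/τ₀ = (-4.5978·0.479990 − 0.454545·-4.9) / 0.025445 = 0.020372/0.025445 ≈ 0.8.

μ₀ = 0.8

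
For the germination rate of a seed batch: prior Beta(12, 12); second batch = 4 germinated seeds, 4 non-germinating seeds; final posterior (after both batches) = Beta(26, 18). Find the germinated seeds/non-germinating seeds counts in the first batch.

10 germinated seeds and 2 non-germinating seeds

Because Beta–binomial updating is additive in the counts, the combined data contributed (α_post−α_prior, β_post−β_prior) successes and failures.
Total across both batches: 26−12=14 germinated seeds, 18−12=6 non-germinating seeds.
Subtract the second batch: 14−4=10 germinated seeds and 6−4=2 non-germinating seeds.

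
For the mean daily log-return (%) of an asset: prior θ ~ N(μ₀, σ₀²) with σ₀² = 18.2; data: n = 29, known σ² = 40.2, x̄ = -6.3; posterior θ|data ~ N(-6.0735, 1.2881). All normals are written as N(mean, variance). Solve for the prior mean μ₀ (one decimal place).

With known observation variance, the Normal–Normal posterior has precision τ_n = τ₀ + n/σ² and mean μ_n = (τ₀μ₀ + (n/σ²)x̄)/τ_n.
Here τ₀ = 1/18.2 = 0.054945 and τ_data = 29/40.2 = 0.721393, so τ_n = 0.776338.
Rearranging for μ₀: μ₀ = (μ_n·τ_n − τ_data·x̄)/τ₀ = (-6.0735·0.776338 − 0.721393·-6.3) / 0.054945 = -0.170313/0.054945 ≈ -3.1.

μ₀ = -3.1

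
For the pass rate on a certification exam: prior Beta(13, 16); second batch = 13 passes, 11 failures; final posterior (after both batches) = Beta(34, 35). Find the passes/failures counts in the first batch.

Sequential conjugate updates are equivalent to a single update on the pooled data, so total successes = posterior α − prior α and total failures = posterior β − prior β.
Total across both batches: 34−13=21 passes, 35−16=19 failures.
Subtract the second batch: 21−13=8 passes and 19−11=8 failures.

8 passes and 8 failures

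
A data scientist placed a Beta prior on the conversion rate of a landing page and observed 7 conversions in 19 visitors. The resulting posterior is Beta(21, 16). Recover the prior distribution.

A Beta(α, β) prior with s successes and f failures in binomial data gives a Beta(α+s, β+f) posterior.
Subtract the data counts: 21−7=14, 16−12=4.

Beta(14, 4)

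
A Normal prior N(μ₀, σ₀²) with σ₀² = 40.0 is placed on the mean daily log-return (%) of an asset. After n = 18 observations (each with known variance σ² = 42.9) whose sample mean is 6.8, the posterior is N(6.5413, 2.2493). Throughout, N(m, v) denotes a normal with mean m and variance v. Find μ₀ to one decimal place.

The posterior mean is a precision-weighted average: μ_n = (τ₀μ₀ + τ_data·x̄)/(τ₀+τ_data), with τ₀=1/σ₀² and τ_data=n/σ².
Here τ₀ = 1/40.0 = 0.025000 and τ_data = 18/42.9 = 0.419580, so τ_n = 0.444580.
Rearranging for μ₀: μ₀ = (μ_n·τ_n − τ_data·x̄)/τ₀ = (6.5413·0.444580 − 0.419580·6.8) / 0.025000 = 0.054987/0.025000 ≈ 2.2.

μ₀ = 2.2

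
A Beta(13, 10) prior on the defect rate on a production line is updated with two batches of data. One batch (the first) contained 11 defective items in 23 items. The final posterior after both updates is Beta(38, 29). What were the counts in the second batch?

Because Beta–binomial updating is additive in the counts, the combined data contributed (α_post−α_prior, β_post−β_prior) successes and failures.
Total across both batches: 38−13=25 defective items, 29−10=19 good items.
Subtract the first batch: 25−11=14 defective items and 19−12=7 good items.

14 defective items and 7 good items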